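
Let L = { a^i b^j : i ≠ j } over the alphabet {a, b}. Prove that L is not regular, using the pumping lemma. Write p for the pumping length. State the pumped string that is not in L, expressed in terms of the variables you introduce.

a^{p+p!} b^{p+p!}

Assume L is regular; let p be its pumping constant.
Choose w = a^p b^{p+p!}. Since p ≠ p+p!, w ∈ L; and |w| ≥ p.
By the pumping lemma, w = xyz with |xy| ≤ p and |y| ≥ 1.
Since the first p symbols of w are all a's and |xy| ≤ p, y lies entirely in the leading a-block: y = a^k for some k with 1 ≤ k ≤ p.
Since 1 ≤ k ≤ p, k divides p!; set t = 1 + p!/k. Then xy^t z has p + (p!/k)·k = p + p! copies of a. Now the a-count equals the b-count, so i ≠ j fails. So xy^t z = a^{p+p!} b^{p+p!} ∉ L.
This is a contradiction; hence L is not regular.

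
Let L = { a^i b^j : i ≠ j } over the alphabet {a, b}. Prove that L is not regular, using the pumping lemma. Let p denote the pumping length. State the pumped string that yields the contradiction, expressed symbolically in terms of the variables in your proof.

a^{p+p!} b^{p+p!}

Assume L is regular. Let p be the pumping length given by the pumping lemma.
Choose w = a^p b^{p+p!}. Since p ≠ p+p!, w ∈ L; and |w| ≥ p.
Write w = xyz as guaranteed by the lemma, with |xy| ≤ p and |y| > 0.
The first p characters of w are a's, so xy (and hence y) consists only of a's. Write y = a^k, 1 ≤ k ≤ p.
Since 1 ≤ k ≤ p, k divides p!; set t = 1 + p!/k. Then xy^t z has p + (p!/k)·k = p + p! copies of a. Now the a-count equals the b-count, so i ≠ j fails. So xy^t z = a^{p+p!} b^{p+p!} ∉ L.
This contradicts the pumping lemma, so L is not regular.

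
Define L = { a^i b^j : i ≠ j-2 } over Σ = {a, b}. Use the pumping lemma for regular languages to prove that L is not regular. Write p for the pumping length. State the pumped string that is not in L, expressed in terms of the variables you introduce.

a^{p+p!} b^{p+p!+2}

Toward a contradiction, assume L is regular with pumping length p.
Choose w = a^p b^{p+p!+2}. Since p ≠ (p+p!+2)-2 = p+p!, w ∈ L; and |w| ≥ p.
By the pumping lemma, w = xyz with |xy| ≤ p and |y| ≥ 1.
The first p characters of w are a's, so xy (and hence y) consists only of a's. Write y = a^k, 1 ≤ k ≤ p.
Since 1 ≤ k ≤ p, k divides p!; set t = 1 + p!/k. Then xy^t z has p + (p!/k)·k = p + p! copies of a. Now the a-count is p+p! and (b-count)-2 = (p+p!+2)-2 = p+p!, so i ≠ j-2 fails. So xy^t z = a^{p+p!} b^{p+p!+2} ∉ L.
This contradicts the pumping lemma, so L is not regular.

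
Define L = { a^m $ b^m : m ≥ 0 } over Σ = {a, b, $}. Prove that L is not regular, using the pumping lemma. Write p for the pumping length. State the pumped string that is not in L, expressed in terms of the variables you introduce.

Assume L is regular; let p be its pumping constant.
Take w = a^p $ b^p ∈ L with |w| = 2p+1 ≥ p.
Write w = xyz as guaranteed by the lemma, with |xy| ≤ p and y is nonempty.
Since the first p symbols of w are all a's and |xy| ≤ p, y lies entirely in the leading a-block: y = a^k for some k with 1 ≤ k ≤ p.
Pump with i = 2: xy^2z = a^{p+k} $ b^p, which would require p+k = p. But k ≥ 1, so xy^2z ∉ L.
This contradicts the pumping lemma, so L is not regular.

a^{p+k} $ b^p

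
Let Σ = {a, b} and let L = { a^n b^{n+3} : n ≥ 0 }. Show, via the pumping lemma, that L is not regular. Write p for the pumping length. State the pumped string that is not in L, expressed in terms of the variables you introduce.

a^{p+k} b^{p+3}

Assume L is regular. Let p be the pumping length given by the pumping lemma.
Take w = a^p b^{p+3}. Then w ∈ L and |w| = 2p+3 ≥ p.
Write w = xyz as guaranteed by the lemma, with |xy| ≤ p and |y| ≥ 1.
Because |xy| ≤ p and w begins with p copies of a, we have y = a^k with 1 ≤ k ≤ p.
Pump with i = 2: xy^2z = a^{p+k} b^{p+3}. For this to lie in L we would need p+3 = (p+k)+3, which forces k = 0. But k ≥ 1, so xy^2z ∉ L.
This contradicts the pumping lemma, so L is not regular.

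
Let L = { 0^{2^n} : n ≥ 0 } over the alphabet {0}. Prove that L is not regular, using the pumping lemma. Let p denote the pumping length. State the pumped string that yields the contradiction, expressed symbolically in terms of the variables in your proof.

0^{2^p+k}

Suppose for contradiction that L is regular, and let p be the pumping length.
Take w = 0^{2^p} ∈ L with |w| = 2^p ≥ p.
The pumping lemma gives a decomposition w = xyz where |xy| ≤ p and y is nonempty.
Then y = 0^k for some k with 1 ≤ k ≤ p.
Pump with i = 2: xy^2z = 0^{2^p+k}. Since 1 ≤ k ≤ p < 2^p, we have 2^p < 2^p+k < 2^{p+1}, so 2^p+k is not a power of 2. So xy^2z ∉ L.
This is a contradiction; hence L is not regular.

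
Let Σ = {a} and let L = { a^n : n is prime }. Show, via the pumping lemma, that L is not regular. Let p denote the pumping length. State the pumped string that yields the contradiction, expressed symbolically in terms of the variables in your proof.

a^{q(1+k)}

Assume L is regular. Let p be the pumping length given by the pumping lemma.
Let q be a prime with q ≥ p+2 (infinitely many primes exist), and take w = a^q ∈ L with |w| = q ≥ p.
Write w = xyz as guaranteed by the lemma, with |xy| ≤ p and |y| > 0.
Then y = a^k for some k with 1 ≤ k ≤ p.
Since 1 ≤ k ≤ p, |xz| = q-k. Pump with i = q+1: |xy^{q+1}z| = (q-k)+(q+1)k = q+qk = q(1+k), which is composite (both factors ≥ 2). So xy^{q+1}z = a^{q(1+k)} ∉ L.
This is a contradiction; hence L is not regular.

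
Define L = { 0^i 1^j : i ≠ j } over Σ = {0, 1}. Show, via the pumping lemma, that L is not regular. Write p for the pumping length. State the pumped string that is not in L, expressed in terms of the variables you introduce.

Assume L is regular. Let p be the pumping length given by the pumping lemma.
Choose w = 0^p 1^{p+p!}. Since p ≠ p+p!, w ∈ L; and |w| ≥ p.
Write w = xyz as guaranteed by the lemma, with |xy| ≤ p and y is nonempty.
Because |xy| ≤ p and w begins with p copies of 0, we have y = 0^k with 1 ≤ k ≤ p.
Since 1 ≤ k ≤ p, k divides p!; set t = 1 + p!/k. Then xy^t z has p + (p!/k)·k = p + p! copies of 0. Now the 0-count equals the 1-count, so i ≠ j fails. So xy^t z = 0^{p+p!} 1^{p+p!} ∉ L.
This is a contradiction; hence L is not regular.

0^{p+p!} 1^{p+p!}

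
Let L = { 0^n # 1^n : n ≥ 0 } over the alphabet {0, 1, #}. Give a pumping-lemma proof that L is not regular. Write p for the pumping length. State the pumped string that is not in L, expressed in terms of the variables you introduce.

0^{p+k} # 1^p

Assume L is regular. Let p be the pumping length given by the pumping lemma.
Take w = 0^p # 1^p ∈ L with |w| = 2p+1 ≥ p.
The pumping lemma gives a decomposition w = xyz where |xy| ≤ p and |y| ≥ 1.
Because |xy| ≤ p and w begins with p copies of 0, we have y = 0^k with 1 ≤ k ≤ p.
Pump with i = 2: xy^2z = 0^{p+k} # 1^p, which would require p+k = p. But k ≥ 1, so xy^2z ∉ L.
This contradicts the pumping lemma, so L is not regular.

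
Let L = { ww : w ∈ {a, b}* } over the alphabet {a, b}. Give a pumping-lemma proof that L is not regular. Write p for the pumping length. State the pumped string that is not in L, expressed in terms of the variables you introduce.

Suppose for contradiction that L is regular, and let p be the pumping length.
Take w = a^p b^p a^p b^p = uu where u = a^pb^p; then w ∈ L and |w| = 4p ≥ p.
By the pumping lemma, w = xyz with |xy| ≤ p and |y| > 0.
Because |xy| ≤ p and w begins with p copies of a, we have y = a^k with 1 ≤ k ≤ p.
Pump with i = 2: xy^2z = a^{p+k} b^p a^p b^p, of length 4p+k. Suppose this equals vv. The string starts with a and ends with b, so v does too; thus the boundary between the two copies of v is a b→a transition. There is exactly one such transition, at position 2p+k, so |v| = 2p+k and |vv| = 4p+2k ≠ 4p+k since k ≥ 1. So xy^2z ∉ L.
This contradicts the pumping lemma, so L is not regular.

a^{p+k} b^p a^p b^p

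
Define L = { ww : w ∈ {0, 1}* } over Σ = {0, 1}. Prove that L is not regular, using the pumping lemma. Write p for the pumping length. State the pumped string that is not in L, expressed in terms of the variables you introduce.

Assume L is regular; let p be its pumping constant.
Take w = 0^p 1^p 0^p 1^p = uu where u = 0^p1^p; then w ∈ L and |w| = 4p ≥ p.
Write w = xyz as guaranteed by the lemma, with |xy| ≤ p and y is nonempty.
The first p characters of w are 0's, so xy (and hence y) consists only of 0's. Write y = 0^k, 1 ≤ k ≤ p.
Pump with i = 2: xy^2z = 0^{p+k} 1^p 0^p 1^p, of length 4p+k. Suppose this equals vv. The string starts with 0 and ends with 1, so v does too; thus the boundary between the two copies of v is a 1→0 transition. There is exactly one such transition, at position 2p+k, so |v| = 2p+k and |vv| = 4p+2k ≠ 4p+k since k ≥ 1. So xy^2z ∉ L.
Contradiction. Therefore L is not regular.

0^{p+k} 1^p 0^p 1^p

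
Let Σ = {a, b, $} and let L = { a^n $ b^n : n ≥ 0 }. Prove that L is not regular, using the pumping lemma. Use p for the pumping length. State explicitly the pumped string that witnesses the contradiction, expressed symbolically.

Assume L is regular; let p be its pumping constant.
Take w = a^p $ b^p ∈ L with |w| = 2p+1 ≥ p.
Write w = xyz as guaranteed by the lemma, with |xy| ≤ p and |y| ≥ 1.
Since the first p symbols of w are all a's and |xy| ≤ p, y lies entirely in the leading a-block: y = a^k for some k with 1 ≤ k ≤ p.
Pump with i = 2: xy^2z = a^{p+k} $ b^p, which would require p+k = p. But k ≥ 1, so xy^2z ∉ L.
This contradicts the pumping lemma, so L is not regular.

a^{p+k} $ b^p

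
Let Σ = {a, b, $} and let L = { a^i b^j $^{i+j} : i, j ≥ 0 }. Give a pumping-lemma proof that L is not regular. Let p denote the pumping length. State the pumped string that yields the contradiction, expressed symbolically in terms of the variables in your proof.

a^{p+k} b^p $^{2p}

Assume L is regular; let p be its pumping constant.
Take w = a^p b^p $^{2p} ∈ L (with i=j=p, i+j=2p), |w| = 4p ≥ p.
By the pumping lemma, w = xyz with |xy| ≤ p and |y| > 0.
Because |xy| ≤ p and w begins with p copies of a, we have y = a^k with 1 ≤ k ≤ p.
Consider xy^2z = a^{p+k} b^p $^{2p}. Now the a- and b-counts sum to 2p+k, but the $-count is 2p ≠ 2p+k. So xy^2z ∉ L.
This is a contradiction; hence L is not regular.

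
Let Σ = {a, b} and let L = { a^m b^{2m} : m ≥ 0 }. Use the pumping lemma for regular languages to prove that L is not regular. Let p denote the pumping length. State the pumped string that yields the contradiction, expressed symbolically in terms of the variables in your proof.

a^{p+k} b^{2p}

Assume L is regular; let p be its pumping constant.
Choose w = a^p b^{2p}, which is in L with |w| = 3p ≥ p.
The pumping lemma gives a decomposition w = xyz where |xy| ≤ p and y is nonempty.
Because |xy| ≤ p and w begins with p copies of a, we have y = a^k with 1 ≤ k ≤ p.
Pump with i = 2: xy^2z = a^{p+k} b^{2p}. For this to lie in L we would need 2p = 2(p+k), which forces k = 0. But k ≥ 1, so xy^2z ∉ L.
Contradiction. Therefore L is not regular.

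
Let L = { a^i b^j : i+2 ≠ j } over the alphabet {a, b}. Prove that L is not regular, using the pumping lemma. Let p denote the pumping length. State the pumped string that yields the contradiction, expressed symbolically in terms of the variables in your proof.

a^{p+p!} b^{p+p!+2}

Toward a contradiction, assume L is regular with pumping length p.
Choose w = a^p b^{p+p!+2}. Since p ≠ (p+p!+2)-2 = p+p!, w ∈ L; and |w| ≥ p.
Write w = xyz as guaranteed by the lemma, with |xy| ≤ p and |y| ≥ 1.
The first p characters of w are a's, so xy (and hence y) consists only of a's. Write y = a^k, 1 ≤ k ≤ p.
Since 1 ≤ k ≤ p, k divides p!; set t = 1 + p!/k. Then xy^t z has p + (p!/k)·k = p + p! copies of a. Now the a-count is p+p! and (b-count)-2 = (p+p!+2)-2 = p+p!, so i+2 ≠ j fails. So xy^t z = a^{p+p!} b^{p+p!+2} ∉ L.
This contradicts the pumping lemma, so L is not regular.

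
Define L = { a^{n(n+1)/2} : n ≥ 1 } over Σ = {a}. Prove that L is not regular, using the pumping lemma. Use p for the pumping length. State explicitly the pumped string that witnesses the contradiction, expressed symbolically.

Assume L is regular. Let p be the pumping length given by the pumping lemma.
Take w = a^{p(p+1)/2} ∈ L with |w| = p(p+1)/2 ≥ p.
By the pumping lemma, w = xyz with |xy| ≤ p and y is nonempty.
Then y = a^k for some k with 1 ≤ k ≤ p.
Pump with i = 2: xy^2z = a^{p(p+1)/2+k}. Since 1 ≤ k ≤ p, p(p+1)/2 < p(p+1)/2+k ≤ p(p+1)/2+p < (p+1)(p+2)/2, so p(p+1)/2+k is strictly between consecutive triangular numbers. So xy^2z ∉ L.
This contradicts the pumping lemma, so L is not regular.

a^{p(p+1)/2+k}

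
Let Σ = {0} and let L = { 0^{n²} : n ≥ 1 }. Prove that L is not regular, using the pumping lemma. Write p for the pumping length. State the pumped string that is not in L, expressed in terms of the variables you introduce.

0^{p²+k}

Assume L is regular; let p be its pumping constant.
Take w = 0^{p²} ∈ L with |w| = p² ≥ p.
Write w = xyz as guaranteed by the lemma, with |xy| ≤ p and |y| ≥ 1.
Then y = 0^k for some k with 1 ≤ k ≤ p.
Pump with i = 2: xy^2z = 0^{p²+k}. Since 1 ≤ k ≤ p, p² < p²+k ≤ p²+p < (p+1)², so p²+k lies strictly between consecutive squares and is not a perfect square. So xy^2z ∉ L.
Contradiction. Therefore L is not regular.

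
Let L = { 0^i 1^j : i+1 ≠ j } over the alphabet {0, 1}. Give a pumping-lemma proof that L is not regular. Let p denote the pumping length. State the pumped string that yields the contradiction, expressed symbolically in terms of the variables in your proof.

Suppose for contradiction that L is regular, and let p be the pumping length.
Choose w = 0^p 1^{p+p!+1}. Since p ≠ (p+p!+1)-1 = p+p!, w ∈ L; and |w| ≥ p.
Write w = xyz as guaranteed by the lemma, with |xy| ≤ p and |y| ≥ 1.
Because |xy| ≤ p and w begins with p copies of 0, we have y = 0^k with 1 ≤ k ≤ p.
Since 1 ≤ k ≤ p, k divides p!; set t = 1 + p!/k. Then xy^t z has p + (p!/k)·k = p + p! copies of 0. Now the 0-count is p+p! and (1-count)-1 = (p+p!+1)-1 = p+p!, so i+1 ≠ j fails. So xy^t z = 0^{p+p!} 1^{p+p!+1} ∉ L.
This is a contradiction; hence L is not regular.

0^{p+p!} 1^{p+p!+1}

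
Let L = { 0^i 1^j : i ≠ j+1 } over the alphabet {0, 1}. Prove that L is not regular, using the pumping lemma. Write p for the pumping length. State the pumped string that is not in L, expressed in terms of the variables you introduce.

Suppose for contradiction that L is regular, and let p be the pumping length.
Choose w = 0^p 1^{p+p!-1}. Since p ≠ (p+p!-1)+1 = p+p!, w ∈ L; and |w| ≥ p.
The pumping lemma gives a decomposition w = xyz where |xy| ≤ p and |y| ≥ 1.
Because |xy| ≤ p and w begins with p copies of 0, we have y = 0^k with 1 ≤ k ≤ p.
Since 1 ≤ k ≤ p, k divides p!; set t = 1 + p!/k. Then xy^t z has p + (p!/k)·k = p + p! copies of 0. Now the 0-count is p+p! and (1-count)+1 = (p+p!-1)+1 = p+p!, so i ≠ j+1 fails. So xy^t z = 0^{p+p!} 1^{p+p!-1} ∉ L.
Contradiction. Therefore L is not regular.

0^{p+p!} 1^{p+p!-1}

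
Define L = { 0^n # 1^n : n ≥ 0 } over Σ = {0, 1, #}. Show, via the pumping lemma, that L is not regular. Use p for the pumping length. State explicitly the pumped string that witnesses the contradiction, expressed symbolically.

Suppose for contradiction that L is regular, and let p be the pumping length.
Take w = 0^p # 1^p ∈ L with |w| = 2p+1 ≥ p.
The pumping lemma gives a decomposition w = xyz where |xy| ≤ p and y is nonempty.
Since the first p symbols of w are all 0's and |xy| ≤ p, y lies entirely in the leading 0-block: y = 0^k for some k with 1 ≤ k ≤ p.
Pump with i = 2: xy^2z = 0^{p+k} # 1^p, which would require p+k = p. But k ≥ 1, so xy^2z ∉ L.
This contradicts the pumping lemma, so L is not regular.

0^{p+k} # 1^p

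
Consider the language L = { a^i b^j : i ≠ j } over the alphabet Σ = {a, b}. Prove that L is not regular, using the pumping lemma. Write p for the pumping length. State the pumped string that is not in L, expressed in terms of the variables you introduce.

a^{p+p!} b^{p+p!}

Assume L is regular; let p be its pumping constant.
Choose w = a^p b^{p+p!}. Since p ≠ p+p!, w ∈ L; and |w| ≥ p.
Write w = xyz as guaranteed by the lemma, with |xy| ≤ p and |y| > 0.
Because |xy| ≤ p and w begins with p copies of a, we have y = a^k with 1 ≤ k ≤ p.
Since 1 ≤ k ≤ p, k divides p!; set t = 1 + p!/k. Then xy^t z has p + (p!/k)·k = p + p! copies of a. Now the a-count equals the b-count, so i ≠ j fails. So xy^t z = a^{p+p!} b^{p+p!} ∉ L.
Contradiction. Therefore L is not regular.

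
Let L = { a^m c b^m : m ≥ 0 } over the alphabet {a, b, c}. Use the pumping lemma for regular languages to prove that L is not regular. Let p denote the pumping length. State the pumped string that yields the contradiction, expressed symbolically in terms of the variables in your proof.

a^{p+k} c b^p

Assume L is regular; let p be its pumping constant.
Take w = a^p c b^p ∈ L with |w| = 2p+1 ≥ p.
Write w = xyz as guaranteed by the lemma, with |xy| ≤ p and y is nonempty.
Since the first p symbols of w are all a's and |xy| ≤ p, y lies entirely in the leading a-block: y = a^k for some k with 1 ≤ k ≤ p.
Pump with i = 2: xy^2z = a^{p+k} c b^p, which would require p+k = p. But k ≥ 1, so xy^2z ∉ L.
This is a contradiction; hence L is not regular.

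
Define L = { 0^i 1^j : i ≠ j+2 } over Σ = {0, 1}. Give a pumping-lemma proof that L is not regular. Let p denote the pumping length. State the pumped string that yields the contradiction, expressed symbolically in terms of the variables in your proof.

Assume L is regular. Let p be the pumping length given by the pumping lemma.
Choose w = 0^p 1^{p+p!-2}. Since p ≠ (p+p!-2)+2 = p+p!, w ∈ L; and |w| ≥ p.
By the pumping lemma, w = xyz with |xy| ≤ p and |y| ≥ 1.
Since the first p symbols of w are all 0's and |xy| ≤ p, y lies entirely in the leading 0-block: y = 0^k for some k with 1 ≤ k ≤ p.
Since 1 ≤ k ≤ p, k divides p!; set t = 1 + p!/k. Then xy^t z has p + (p!/k)·k = p + p! copies of 0. Now the 0-count is p+p! and (1-count)+2 = (p+p!-2)+2 = p+p!, so i ≠ j+2 fails. So xy^t z = 0^{p+p!} 1^{p+p!-2} ∉ L.
This contradicts the pumping lemma, so L is not regular.

0^{p+p!} 1^{p+p!-2}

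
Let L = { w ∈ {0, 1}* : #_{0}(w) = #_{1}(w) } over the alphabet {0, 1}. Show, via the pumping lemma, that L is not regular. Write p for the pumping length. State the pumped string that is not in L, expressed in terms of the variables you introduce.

Toward a contradiction, assume L is regular with pumping length p.
Choose w = 0^p 1^p ∈ L with |w| = 2p ≥ p.
Write w = xyz as guaranteed by the lemma, with |xy| ≤ p and |y| > 0.
Since the first p symbols of w are all 0's and |xy| ≤ p, y lies entirely in the leading 0-block: y = 0^k for some k with 1 ≤ k ≤ p.
Pump with i = 2: xy^2z = 0^{p+k} 1^p has p+k occurrences of 0 but only p of 1. Since k ≥ 1 the counts differ, so xy^2z ∉ L.
This is a contradiction; hence L is not regular.

0^{p+k} 1^p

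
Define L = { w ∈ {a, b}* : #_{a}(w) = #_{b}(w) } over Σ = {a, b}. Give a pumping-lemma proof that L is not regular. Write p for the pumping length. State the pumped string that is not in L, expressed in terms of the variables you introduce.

Suppose for contradiction that L is regular, and let p be the pumping length.
Choose w = a^p b^p ∈ L with |w| = 2p ≥ p.
By the pumping lemma, w = xyz with |xy| ≤ p and |y| > 0.
The first p characters of w are a's, so xy (and hence y) consists only of a's. Write y = a^k, 1 ≤ k ≤ p.
Pump with i = 2: xy^2z = a^{p+k} b^p has p+k occurrences of a but only p of b. Since k ≥ 1 the counts differ, so xy^2z ∉ L.
This contradicts the pumping lemma, so L is not regular.

a^{p+k} b^p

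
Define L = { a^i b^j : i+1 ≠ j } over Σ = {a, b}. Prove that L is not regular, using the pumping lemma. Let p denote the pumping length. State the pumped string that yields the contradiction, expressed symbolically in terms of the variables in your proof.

a^{p+p!} b^{p+p!+1}

Assume L is regular. Let p be the pumping length given by the pumping lemma.
Choose w = a^p b^{p+p!+1}. Since p ≠ (p+p!+1)-1 = p+p!, w ∈ L; and |w| ≥ p.
Write w = xyz as guaranteed by the lemma, with |xy| ≤ p and |y| > 0.
Since the first p symbols of w are all a's and |xy| ≤ p, y lies entirely in the leading a-block: y = a^k for some k with 1 ≤ k ≤ p.
Since 1 ≤ k ≤ p, k divides p!; set t = 1 + p!/k. Then xy^t z has p + (p!/k)·k = p + p! copies of a. Now the a-count is p+p! and (b-count)-1 = (p+p!+1)-1 = p+p!, so i+1 ≠ j fails. So xy^t z = a^{p+p!} b^{p+p!+1} ∉ L.
Contradiction. Therefore L is not regular.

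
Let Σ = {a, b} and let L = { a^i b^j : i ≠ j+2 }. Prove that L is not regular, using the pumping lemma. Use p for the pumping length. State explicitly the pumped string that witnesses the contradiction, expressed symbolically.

Suppose for contradiction that L is regular, and let p be the pumping length.
Choose w = a^p b^{p+p!-2}. Since p ≠ (p+p!-2)+2 = p+p!, w ∈ L; and |w| ≥ p.
By the pumping lemma, w = xyz with |xy| ≤ p and |y| > 0.
Because |xy| ≤ p and w begins with p copies of a, we have y = a^k with 1 ≤ k ≤ p.
Since 1 ≤ k ≤ p, k divides p!; set t = 1 + p!/k. Then xy^t z has p + (p!/k)·k = p + p! copies of a. Now the a-count is p+p! and (b-count)+2 = (p+p!-2)+2 = p+p!, so i ≠ j+2 fails. So xy^t z = a^{p+p!} b^{p+p!-2} ∉ L.
This contradicts the pumping lemma, so L is not regular.

a^{p+p!} b^{p+p!-2}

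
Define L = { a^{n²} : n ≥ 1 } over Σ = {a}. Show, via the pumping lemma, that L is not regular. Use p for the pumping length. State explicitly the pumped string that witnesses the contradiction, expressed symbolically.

Assume L is regular; let p be its pumping constant.
Take w = a^{p²} ∈ L with |w| = p² ≥ p.
By the pumping lemma, w = xyz with |xy| ≤ p and |y| > 0.
Then y = a^k for some k with 1 ≤ k ≤ p.
Pump with i = 2: xy^2z = a^{p²+k}. Since 1 ≤ k ≤ p, p² < p²+k ≤ p²+p < (p+1)², so p²+k lies strictly between consecutive squares and is not a perfect square. So xy^2z ∉ L.
This contradicts the pumping lemma, so L is not regular.

a^{p²+k}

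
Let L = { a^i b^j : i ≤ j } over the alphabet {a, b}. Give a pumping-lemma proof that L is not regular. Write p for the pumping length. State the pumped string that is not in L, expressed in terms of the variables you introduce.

a^{p+k} b^p

Toward a contradiction, assume L is regular with pumping length p.
Choose w = a^p b^p ∈ L, with |w| = 2p ≥ p.
Write w = xyz as guaranteed by the lemma, with |xy| ≤ p and |y| > 0.
Because |xy| ≤ p and w begins with p copies of a, we have y = a^k with 1 ≤ k ≤ p.
Consider xy^2z = a^{p+k} b^p. Since k ≥ 1, the a-count p+k exceeds the b-count p, so i ≤ j fails; thus xy^2z ∉ L.
This is a contradiction; hence L is not regular.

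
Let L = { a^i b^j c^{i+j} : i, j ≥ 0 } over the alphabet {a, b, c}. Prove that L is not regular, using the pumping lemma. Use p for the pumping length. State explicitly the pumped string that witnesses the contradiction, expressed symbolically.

Assume L is regular. Let p be the pumping length given by the pumping lemma.
Take w = a^p b^p c^{2p} ∈ L (with i=j=p, i+j=2p), |w| = 4p ≥ p.
Write w = xyz as guaranteed by the lemma, with |xy| ≤ p and |y| > 0.
The first p characters of w are a's, so xy (and hence y) consists only of a's. Write y = a^k, 1 ≤ k ≤ p.
Consider xy^2z = a^{p+k} b^p c^{2p}. Now the a- and b-counts sum to 2p+k, but the c-count is 2p ≠ 2p+k. So xy^2z ∉ L.
Contradiction. Therefore L is not regular.

a^{p+k} b^p c^{2p}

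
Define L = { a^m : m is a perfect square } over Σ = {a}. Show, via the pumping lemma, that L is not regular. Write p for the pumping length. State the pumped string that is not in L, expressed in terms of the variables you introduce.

Suppose for contradiction that L is regular, and let p be the pumping length.
Take w = a^{p²} ∈ L with |w| = p² ≥ p.
The pumping lemma gives a decomposition w = xyz where |xy| ≤ p and |y| > 0.
Then y = a^k for some k with 1 ≤ k ≤ p.
Pump with i = 2: xy^2z = a^{p²+k}. Since 1 ≤ k ≤ p, p² < p²+k ≤ p²+p < (p+1)², so p²+k lies strictly between consecutive squares and is not a perfect square. So xy^2z ∉ L.
Contradiction. Therefore L is not regular.

a^{p²+k}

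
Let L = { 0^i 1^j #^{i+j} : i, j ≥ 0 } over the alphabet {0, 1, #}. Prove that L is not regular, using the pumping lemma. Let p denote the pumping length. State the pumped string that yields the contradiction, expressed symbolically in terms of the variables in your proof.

Suppose for contradiction that L is regular, and let p be the pumping length.
Take w = 0^p 1^p #^{2p} ∈ L (with i=j=p, i+j=2p), |w| = 4p ≥ p.
Write w = xyz as guaranteed by the lemma, with |xy| ≤ p and |y| > 0.
Since the first p symbols of w are all 0's and |xy| ≤ p, y lies entirely in the leading 0-block: y = 0^k for some k with 1 ≤ k ≤ p.
Consider xy^2z = 0^{p+k} 1^p #^{2p}. Now the 0- and 1-counts sum to 2p+k, but the #-count is 2p ≠ 2p+k. So xy^2z ∉ L.
This is a contradiction; hence L is not regular.

0^{p+k} 1^p #^{2p}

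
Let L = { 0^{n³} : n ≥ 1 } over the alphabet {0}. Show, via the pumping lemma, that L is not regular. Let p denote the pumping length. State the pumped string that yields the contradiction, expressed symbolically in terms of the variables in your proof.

0^{p³+k}

Suppose for contradiction that L is regular, and let p be the pumping length.
Take w = 0^{p³} ∈ L with |w| = p³ ≥ p.
Write w = xyz as guaranteed by the lemma, with |xy| ≤ p and |y| > 0.
Then y = 0^k for some k with 1 ≤ k ≤ p.
Pump with i = 2: xy^2z = 0^{p³+k}. Since 1 ≤ k ≤ p, p³ < p³+k ≤ p³+p < p³+3p²+3p+1 = (p+1)³, so p³+k is not a perfect cube. So xy^2z ∉ L.
This is a contradiction; hence L is not regular.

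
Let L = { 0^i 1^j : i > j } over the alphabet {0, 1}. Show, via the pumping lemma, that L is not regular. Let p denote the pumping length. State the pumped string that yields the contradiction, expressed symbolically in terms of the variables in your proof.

Assume L is regular; let p be its pumping constant.
Choose w = 0^{p+1} 1^p ∈ L, with |w| = 2p+1 ≥ p.
Write w = xyz as guaranteed by the lemma, with |xy| ≤ p and |y| ≥ 1.
Because |xy| ≤ p and w begins with p copies of 0, we have y = 0^k with 1 ≤ k ≤ p.
Consider xy^0z = xz = 0^{p+1-k} 1^p. Since k ≥ 1, the 0-count p+1-k is at most p, so i > j fails; thus xz ∉ L.
This contradicts the pumping lemma, so L is not regular.

0^{p+1-k} 1^p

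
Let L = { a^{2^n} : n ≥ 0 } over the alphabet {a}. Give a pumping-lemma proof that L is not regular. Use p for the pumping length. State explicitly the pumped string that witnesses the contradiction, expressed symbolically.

a^{2^p+k}

Assume L is regular. Let p be the pumping length given by the pumping lemma.
Take w = a^{2^p} ∈ L with |w| = 2^p ≥ p.
Write w = xyz as guaranteed by the lemma, with |xy| ≤ p and |y| > 0.
Then y = a^k for some k with 1 ≤ k ≤ p.
Pump with i = 2: xy^2z = a^{2^p+k}. Since 1 ≤ k ≤ p < 2^p, we have 2^p < 2^p+k < 2^{p+1}, so 2^p+k is not a power of 2. So xy^2z ∉ L.
This contradicts the pumping lemma, so L is not regular.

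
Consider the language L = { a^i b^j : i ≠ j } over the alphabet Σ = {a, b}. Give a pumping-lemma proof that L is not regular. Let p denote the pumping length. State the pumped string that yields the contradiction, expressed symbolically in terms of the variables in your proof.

a^{p+p!} b^{p+p!}

Toward a contradiction, assume L is regular with pumping length p.
Choose w = a^p b^{p+p!}. Since p ≠ p+p!, w ∈ L; and |w| ≥ p.
The pumping lemma gives a decomposition w = xyz where |xy| ≤ p and |y| > 0.
Because |xy| ≤ p and w begins with p copies of a, we have y = a^k with 1 ≤ k ≤ p.
Since 1 ≤ k ≤ p, k divides p!; set t = 1 + p!/k. Then xy^t z has p + (p!/k)·k = p + p! copies of a. Now the a-count equals the b-count, so i ≠ j fails. So xy^t z = a^{p+p!} b^{p+p!} ∉ L.
Contradiction. Therefore L is not regular.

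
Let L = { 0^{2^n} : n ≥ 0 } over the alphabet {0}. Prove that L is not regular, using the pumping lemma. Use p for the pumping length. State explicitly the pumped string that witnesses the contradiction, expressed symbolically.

Assume L is regular; let p be its pumping constant.
Take w = 0^{2^p} ∈ L with |w| = 2^p ≥ p.
Write w = xyz as guaranteed by the lemma, with |xy| ≤ p and y is nonempty.
Then y = 0^k for some k with 1 ≤ k ≤ p.
Pump with i = 2: xy^2z = 0^{2^p+k}. Since 1 ≤ k ≤ p < 2^p, we have 2^p < 2^p+k < 2^{p+1}, so 2^p+k is not a power of 2. So xy^2z ∉ L.
This contradicts the pumping lemma, so L is not regular.

0^{2^p+k}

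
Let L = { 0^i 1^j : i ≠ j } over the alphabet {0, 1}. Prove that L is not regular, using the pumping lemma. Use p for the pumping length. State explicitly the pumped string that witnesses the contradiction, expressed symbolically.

0^{p+p!} 1^{p+p!}

Assume L is regular. Let p be the pumping length given by the pumping lemma.
Choose w = 0^p 1^{p+p!}. Since p ≠ p+p!, w ∈ L; and |w| ≥ p.
Write w = xyz as guaranteed by the lemma, with |xy| ≤ p and y is nonempty.
Because |xy| ≤ p and w begins with p copies of 0, we have y = 0^k with 1 ≤ k ≤ p.
Since 1 ≤ k ≤ p, k divides p!; set t = 1 + p!/k. Then xy^t z has p + (p!/k)·k = p + p! copies of 0. Now the 0-count equals the 1-count, so i ≠ j fails. So xy^t z = 0^{p+p!} 1^{p+p!} ∉ L.
This is a contradiction; hence L is not regular.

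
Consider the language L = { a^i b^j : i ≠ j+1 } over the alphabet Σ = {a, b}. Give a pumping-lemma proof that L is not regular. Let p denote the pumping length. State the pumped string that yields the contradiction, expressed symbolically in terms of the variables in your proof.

Assume L is regular. Let p be the pumping length given by the pumping lemma.
Choose w = a^p b^{p+p!-1}. Since p ≠ (p+p!-1)+1 = p+p!, w ∈ L; and |w| ≥ p.
Write w = xyz as guaranteed by the lemma, with |xy| ≤ p and |y| > 0.
Since the first p symbols of w are all a's and |xy| ≤ p, y lies entirely in the leading a-block: y = a^k for some k with 1 ≤ k ≤ p.
Since 1 ≤ k ≤ p, k divides p!; set t = 1 + p!/k. Then xy^t z has p + (p!/k)·k = p + p! copies of a. Now the a-count is p+p! and (b-count)+1 = (p+p!-1)+1 = p+p!, so i ≠ j+1 fails. So xy^t z = a^{p+p!} b^{p+p!-1} ∉ L.
This contradicts the pumping lemma, so L is not regular.

a^{p+p!} b^{p+p!-1}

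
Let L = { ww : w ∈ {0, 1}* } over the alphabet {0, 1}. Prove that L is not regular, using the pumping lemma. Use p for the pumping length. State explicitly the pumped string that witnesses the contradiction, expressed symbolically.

0^{p+k} 1^p 0^p 1^p

Assume L is regular; let p be its pumping constant.
Take w = 0^p 1^p 0^p 1^p = uu where u = 0^p1^p; then w ∈ L and |w| = 4p ≥ p.
Write w = xyz as guaranteed by the lemma, with |xy| ≤ p and |y| ≥ 1.
Because |xy| ≤ p and w begins with p copies of 0, we have y = 0^k with 1 ≤ k ≤ p.
Pump with i = 2: xy^2z = 0^{p+k} 1^p 0^p 1^p, of length 4p+k. Suppose this equals vv. The string starts with 0 and ends with 1, so v does too; thus the boundary between the two copies of v is a 1→0 transition. There is exactly one such transition, at position 2p+k, so |v| = 2p+k and |vv| = 4p+2k ≠ 4p+k since k ≥ 1. So xy^2z ∉ L.
This is a contradiction; hence L is not regular.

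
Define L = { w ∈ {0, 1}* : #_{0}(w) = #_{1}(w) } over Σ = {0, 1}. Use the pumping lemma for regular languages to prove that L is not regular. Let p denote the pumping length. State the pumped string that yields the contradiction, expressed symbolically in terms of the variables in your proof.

Assume L is regular; let p be its pumping constant.
Choose w = 0^p 1^p ∈ L with |w| = 2p ≥ p.
By the pumping lemma, w = xyz with |xy| ≤ p and y is nonempty.
The first p characters of w are 0's, so xy (and hence y) consists only of 0's. Write y = 0^k, 1 ≤ k ≤ p.
Pump with i = 2: xy^2z = 0^{p+k} 1^p has p+k occurrences of 0 but only p of 1. Since k ≥ 1 the counts differ, so xy^2z ∉ L.
This contradicts the pumping lemma, so L is not regular.

0^{p+k} 1^p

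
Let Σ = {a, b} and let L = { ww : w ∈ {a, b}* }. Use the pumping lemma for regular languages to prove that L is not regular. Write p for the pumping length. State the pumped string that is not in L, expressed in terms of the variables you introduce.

a^{p+k} b^p a^p b^p

Assume L is regular; let p be its pumping constant.
Take w = a^p b^p a^p b^p = uu where u = a^pb^p; then w ∈ L and |w| = 4p ≥ p.
Write w = xyz as guaranteed by the lemma, with |xy| ≤ p and |y| ≥ 1.
Because |xy| ≤ p and w begins with p copies of a, we have y = a^k with 1 ≤ k ≤ p.
Pump with i = 2: xy^2z = a^{p+k} b^p a^p b^p, of length 4p+k. Suppose this equals vv. The string starts with a and ends with b, so v does too; thus the boundary between the two copies of v is a b→a transition. There is exactly one such transition, at position 2p+k, so |v| = 2p+k and |vv| = 4p+2k ≠ 4p+k since k ≥ 1. So xy^2z ∉ L.
This contradicts the pumping lemma, so L is not regular.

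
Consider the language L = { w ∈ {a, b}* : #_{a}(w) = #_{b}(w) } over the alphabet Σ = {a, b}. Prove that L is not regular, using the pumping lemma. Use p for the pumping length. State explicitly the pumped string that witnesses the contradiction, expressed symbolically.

a^{p+k} b^p

Assume L is regular. Let p be the pumping length given by the pumping lemma.
Choose w = a^p b^p ∈ L with |w| = 2p ≥ p.
Write w = xyz as guaranteed by the lemma, with |xy| ≤ p and |y| ≥ 1.
Because |xy| ≤ p and w begins with p copies of a, we have y = a^k with 1 ≤ k ≤ p.
Pump with i = 2: xy^2z = a^{p+k} b^p has p+k occurrences of a but only p of b. Since k ≥ 1 the counts differ, so xy^2z ∉ L.
This contradicts the pumping lemma, so L is not regular.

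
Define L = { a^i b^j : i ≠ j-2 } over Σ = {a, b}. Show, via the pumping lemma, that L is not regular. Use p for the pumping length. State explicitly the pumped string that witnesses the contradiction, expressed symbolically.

Suppose for contradiction that L is regular, and let p be the pumping length.
Choose w = a^p b^{p+p!+2}. Since p ≠ (p+p!+2)-2 = p+p!, w ∈ L; and |w| ≥ p.
The pumping lemma gives a decomposition w = xyz where |xy| ≤ p and |y| ≥ 1.
Because |xy| ≤ p and w begins with p copies of a, we have y = a^k with 1 ≤ k ≤ p.
Since 1 ≤ k ≤ p, k divides p!; set t = 1 + p!/k. Then xy^t z has p + (p!/k)·k = p + p! copies of a. Now the a-count is p+p! and (b-count)-2 = (p+p!+2)-2 = p+p!, so i ≠ j-2 fails. So xy^t z = a^{p+p!} b^{p+p!+2} ∉ L.
Contradiction. Therefore L is not regular.

a^{p+p!} b^{p+p!+2}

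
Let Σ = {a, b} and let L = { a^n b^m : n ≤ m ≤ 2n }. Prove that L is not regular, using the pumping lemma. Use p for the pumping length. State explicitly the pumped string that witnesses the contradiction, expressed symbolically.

a^{p+k} b^p

Toward a contradiction, assume L is regular with pumping length p.
Take w = a^p b^p ∈ L (since p ≤ p ≤ 2p), with |w| = 2p ≥ p.
By the pumping lemma, w = xyz with |xy| ≤ p and |y| ≥ 1.
Because |xy| ≤ p and w begins with p copies of a, we have y = a^k with 1 ≤ k ≤ p.
Pump with i = 2: xy^2z = a^{p+k} b^p. Now n = p+k > p = m, so the condition n ≤ m fails. Thus xy^2z ∉ L.
Contradiction. Therefore L is not regular.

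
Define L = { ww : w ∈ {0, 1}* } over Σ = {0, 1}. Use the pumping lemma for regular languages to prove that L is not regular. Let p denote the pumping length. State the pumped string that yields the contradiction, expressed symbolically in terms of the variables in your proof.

0^{p+k} 1^p 0^p 1^p

Suppose for contradiction that L is regular, and let p be the pumping length.
Take w = 0^p 1^p 0^p 1^p = uu where u = 0^p1^p; then w ∈ L and |w| = 4p ≥ p.
Write w = xyz as guaranteed by the lemma, with |xy| ≤ p and |y| > 0.
Because |xy| ≤ p and w begins with p copies of 0, we have y = 0^k with 1 ≤ k ≤ p.
Pump with i = 2: xy^2z = 0^{p+k} 1^p 0^p 1^p, of length 4p+k. Suppose this equals vv. The string starts with 0 and ends with 1, so v does too; thus the boundary between the two copies of v is a 1→0 transition. There is exactly one such transition, at position 2p+k, so |v| = 2p+k and |vv| = 4p+2k ≠ 4p+k since k ≥ 1. So xy^2z ∉ L.
This contradicts the pumping lemma, so L is not regular.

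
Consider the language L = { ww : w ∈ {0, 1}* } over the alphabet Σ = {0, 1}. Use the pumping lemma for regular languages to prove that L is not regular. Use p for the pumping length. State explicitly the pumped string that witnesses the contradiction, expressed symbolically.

0^{p+k} 1^p 0^p 1^p

Assume L is regular; let p be its pumping constant.
Take w = 0^p 1^p 0^p 1^p = uu where u = 0^p1^p; then w ∈ L and |w| = 4p ≥ p.
By the pumping lemma, w = xyz with |xy| ≤ p and |y| > 0.
Since the first p symbols of w are all 0's and |xy| ≤ p, y lies entirely in the leading 0-block: y = 0^k for some k with 1 ≤ k ≤ p.
Pump with i = 2: xy^2z = 0^{p+k} 1^p 0^p 1^p, of length 4p+k. Suppose this equals vv. The string starts with 0 and ends with 1, so v does too; thus the boundary between the two copies of v is a 1→0 transition. There is exactly one such transition, at position 2p+k, so |v| = 2p+k and |vv| = 4p+2k ≠ 4p+k since k ≥ 1. So xy^2z ∉ L.
This contradicts the pumping lemma, so L is not regular.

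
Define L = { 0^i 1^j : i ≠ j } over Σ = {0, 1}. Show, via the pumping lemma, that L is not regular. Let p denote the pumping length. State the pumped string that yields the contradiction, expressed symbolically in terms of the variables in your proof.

0^{p+p!} 1^{p+p!}

Toward a contradiction, assume L is regular with pumping length p.
Choose w = 0^p 1^{p+p!}. Since p ≠ p+p!, w ∈ L; and |w| ≥ p.
Write w = xyz as guaranteed by the lemma, with |xy| ≤ p and y is nonempty.
Because |xy| ≤ p and w begins with p copies of 0, we have y = 0^k with 1 ≤ k ≤ p.
Since 1 ≤ k ≤ p, k divides p!; set t = 1 + p!/k. Then xy^t z has p + (p!/k)·k = p + p! copies of 0. Now the 0-count equals the 1-count, so i ≠ j fails. So xy^t z = 0^{p+p!} 1^{p+p!} ∉ L.
This contradicts the pumping lemma, so L is not regular.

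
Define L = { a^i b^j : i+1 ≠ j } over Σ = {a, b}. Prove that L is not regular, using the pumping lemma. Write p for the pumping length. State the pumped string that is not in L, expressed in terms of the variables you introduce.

a^{p+p!} b^{p+p!+1}

Suppose for contradiction that L is regular, and let p be the pumping length.
Choose w = a^p b^{p+p!+1}. Since p ≠ (p+p!+1)-1 = p+p!, w ∈ L; and |w| ≥ p.
Write w = xyz as guaranteed by the lemma, with |xy| ≤ p and |y| > 0.
The first p characters of w are a's, so xy (and hence y) consists only of a's. Write y = a^k, 1 ≤ k ≤ p.
Since 1 ≤ k ≤ p, k divides p!; set t = 1 + p!/k. Then xy^t z has p + (p!/k)·k = p + p! copies of a. Now the a-count is p+p! and (b-count)-1 = (p+p!+1)-1 = p+p!, so i+1 ≠ j fails. So xy^t z = a^{p+p!} b^{p+p!+1} ∉ L.
Contradiction. Therefore L is not regular.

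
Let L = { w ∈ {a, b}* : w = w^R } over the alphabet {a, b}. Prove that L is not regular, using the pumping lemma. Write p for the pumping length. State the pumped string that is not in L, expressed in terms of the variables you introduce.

a^{p+k} b a^p

Assume L is regular. Let p be the pumping length given by the pumping lemma.
Take w = a^p b a^p, a palindrome of length 2p+1 ≥ p.
By the pumping lemma, w = xyz with |xy| ≤ p and |y| ≥ 1.
Because |xy| ≤ p and w begins with p copies of a, we have y = a^k with 1 ≤ k ≤ p.
Pump with i = 2: xy^2z = a^{p+k} b a^p. Its reverse is a^p b a^{p+k}, which differs from xy^2z since k ≥ 1. So xy^2z is not a palindrome and xy^2z ∉ L.
This contradicts the pumping lemma, so L is not regular.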